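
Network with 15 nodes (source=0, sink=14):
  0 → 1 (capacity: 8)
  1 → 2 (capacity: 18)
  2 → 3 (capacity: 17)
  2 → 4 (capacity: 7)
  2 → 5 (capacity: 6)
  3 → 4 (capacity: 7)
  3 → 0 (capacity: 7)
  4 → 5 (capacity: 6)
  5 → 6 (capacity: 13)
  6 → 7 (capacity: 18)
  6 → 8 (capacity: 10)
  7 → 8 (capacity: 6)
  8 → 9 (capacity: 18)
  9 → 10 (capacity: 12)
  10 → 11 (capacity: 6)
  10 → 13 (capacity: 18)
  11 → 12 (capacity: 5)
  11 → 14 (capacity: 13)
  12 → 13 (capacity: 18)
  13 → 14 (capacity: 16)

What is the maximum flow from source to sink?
Maximum flow = 8

Max flow: 8

Flow assignment:
  0 → 1: 8/8
  1 → 2: 8/18
  2 → 4: 2/7
  2 → 5: 6/6
  4 → 5: 2/6
  5 → 6: 8/13
  6 → 8: 8/10
  8 → 9: 8/18
  9 → 10: 8/12
  10 → 11: 6/6
  10 → 13: 2/18
  11 → 14: 6/13
  13 → 14: 2/16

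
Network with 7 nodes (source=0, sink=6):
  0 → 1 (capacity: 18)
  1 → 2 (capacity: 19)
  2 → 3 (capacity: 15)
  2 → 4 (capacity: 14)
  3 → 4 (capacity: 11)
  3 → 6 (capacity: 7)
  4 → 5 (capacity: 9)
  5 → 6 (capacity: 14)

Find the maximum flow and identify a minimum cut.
Max flow = 16, Min cut edges: (3,6), (4,5)

Maximum flow: 16
Minimum cut: (3,6), (4,5)
Partition: S = [0, 1, 2, 3, 4], T = [5, 6]

Max-flow min-cut theorem verified: both equal 16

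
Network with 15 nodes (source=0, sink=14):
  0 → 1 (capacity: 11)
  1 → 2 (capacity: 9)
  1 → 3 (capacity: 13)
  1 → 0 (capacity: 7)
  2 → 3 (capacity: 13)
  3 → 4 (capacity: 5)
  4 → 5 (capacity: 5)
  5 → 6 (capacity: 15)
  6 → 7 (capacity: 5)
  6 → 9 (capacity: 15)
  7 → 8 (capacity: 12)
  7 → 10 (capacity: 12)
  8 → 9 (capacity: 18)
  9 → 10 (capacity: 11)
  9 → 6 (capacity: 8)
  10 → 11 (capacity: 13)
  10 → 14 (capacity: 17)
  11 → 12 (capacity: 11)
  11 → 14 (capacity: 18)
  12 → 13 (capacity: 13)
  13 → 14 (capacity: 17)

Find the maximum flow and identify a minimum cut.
Max flow = 5, Min cut edges: (4,5)

Maximum flow: 5
Minimum cut: (4,5)
Partition: S = [0, 1, 2, 3, 4], T = [5, 6, 7, 8, 9, 10, 11, 12, 13, 14]

Max-flow min-cut theorem verified: both equal 5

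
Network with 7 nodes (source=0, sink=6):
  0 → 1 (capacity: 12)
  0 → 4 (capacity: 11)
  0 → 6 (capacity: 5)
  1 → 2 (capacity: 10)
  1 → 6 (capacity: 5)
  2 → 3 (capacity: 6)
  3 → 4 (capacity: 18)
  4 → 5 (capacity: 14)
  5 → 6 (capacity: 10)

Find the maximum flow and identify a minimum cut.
Max flow = 20, Min cut edges: (0,6), (1,6), (5,6)

Maximum flow: 20
Minimum cut: (0,6), (1,6), (5,6)
Partition: S = [0, 1, 2, 3, 4, 5], T = [6]

Max-flow min-cut theorem verified: both equal 20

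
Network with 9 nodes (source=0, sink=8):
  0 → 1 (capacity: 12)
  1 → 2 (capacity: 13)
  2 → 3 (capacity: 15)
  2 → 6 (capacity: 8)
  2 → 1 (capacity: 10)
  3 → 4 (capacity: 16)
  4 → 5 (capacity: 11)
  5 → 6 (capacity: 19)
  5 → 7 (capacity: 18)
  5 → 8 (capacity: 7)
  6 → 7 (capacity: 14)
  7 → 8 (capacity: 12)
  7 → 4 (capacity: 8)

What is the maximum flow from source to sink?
Maximum flow = 12

Max flow: 12

Flow assignment:
  0 → 1: 12/12
  1 → 2: 12/13
  2 → 3: 4/15
  2 → 6: 8/8
  3 → 4: 4/16
  4 → 5: 4/11
  5 → 8: 4/7
  6 → 7: 8/14
  7 → 8: 8/12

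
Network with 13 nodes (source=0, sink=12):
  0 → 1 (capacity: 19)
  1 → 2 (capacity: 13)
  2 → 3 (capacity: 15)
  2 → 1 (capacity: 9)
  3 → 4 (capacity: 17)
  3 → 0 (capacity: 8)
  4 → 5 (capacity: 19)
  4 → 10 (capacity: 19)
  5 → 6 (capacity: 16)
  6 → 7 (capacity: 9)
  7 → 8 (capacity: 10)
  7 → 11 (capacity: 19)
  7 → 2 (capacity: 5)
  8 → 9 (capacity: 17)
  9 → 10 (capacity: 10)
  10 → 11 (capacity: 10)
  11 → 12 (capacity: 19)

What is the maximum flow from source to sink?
Maximum flow = 13

Max flow: 13

Flow assignment:
  0 → 1: 13/19
  1 → 2: 13/13
  2 → 3: 13/15
  3 → 4: 13/17
  4 → 5: 3/19
  4 → 10: 10/19
  5 → 6: 3/16
  6 → 7: 3/9
  7 → 11: 3/19
  10 → 11: 10/10
  11 → 12: 13/19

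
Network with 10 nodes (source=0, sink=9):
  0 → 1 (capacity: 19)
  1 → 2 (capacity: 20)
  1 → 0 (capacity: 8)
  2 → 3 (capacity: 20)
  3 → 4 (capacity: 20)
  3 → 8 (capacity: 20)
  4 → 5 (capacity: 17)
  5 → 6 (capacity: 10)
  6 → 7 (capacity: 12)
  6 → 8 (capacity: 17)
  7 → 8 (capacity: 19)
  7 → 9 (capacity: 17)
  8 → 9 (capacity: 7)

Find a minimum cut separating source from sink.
Min cut value = 17, edges: (5,6), (8,9)

Min cut value: 17
Partition: S = [0, 1, 2, 3, 4, 5, 8], T = [6, 7, 9]
Cut edges: (5,6), (8,9)

By max-flow min-cut theorem, max flow = min cut = 17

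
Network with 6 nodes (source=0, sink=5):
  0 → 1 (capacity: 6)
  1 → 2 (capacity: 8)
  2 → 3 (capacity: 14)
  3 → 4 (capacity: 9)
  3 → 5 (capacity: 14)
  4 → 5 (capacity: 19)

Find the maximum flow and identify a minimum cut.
Max flow = 6, Min cut edges: (0,1)

Maximum flow: 6
Minimum cut: (0,1)
Partition: S = [0], T = [1, 2, 3, 4, 5]

Max-flow min-cut theorem verified: both equal 6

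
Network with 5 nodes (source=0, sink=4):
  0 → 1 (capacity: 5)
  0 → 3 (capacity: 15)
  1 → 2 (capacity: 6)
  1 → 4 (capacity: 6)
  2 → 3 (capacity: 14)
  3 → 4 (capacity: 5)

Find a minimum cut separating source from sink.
Min cut value = 10, edges: (0,1), (3,4)

Min cut value: 10
Partition: S = [0, 2, 3], T = [1, 4]
Cut edges: (0,1), (3,4)

By max-flow min-cut theorem, max flow = min cut = 10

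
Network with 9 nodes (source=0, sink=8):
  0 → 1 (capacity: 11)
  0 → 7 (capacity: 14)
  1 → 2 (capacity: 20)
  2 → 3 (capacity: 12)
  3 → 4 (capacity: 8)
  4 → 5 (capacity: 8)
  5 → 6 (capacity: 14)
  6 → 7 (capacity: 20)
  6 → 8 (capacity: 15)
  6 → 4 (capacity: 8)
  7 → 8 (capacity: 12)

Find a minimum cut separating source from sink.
Min cut value = 20, edges: (4,5), (7,8)

Min cut value: 20
Partition: S = [0, 1, 2, 3, 4, 7], T = [5, 6, 8]
Cut edges: (4,5), (7,8)

By max-flow min-cut theorem, max flow = min cut = 20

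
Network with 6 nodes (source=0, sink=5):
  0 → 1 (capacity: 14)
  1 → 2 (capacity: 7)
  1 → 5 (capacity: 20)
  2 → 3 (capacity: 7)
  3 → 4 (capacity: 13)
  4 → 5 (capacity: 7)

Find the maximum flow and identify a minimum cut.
Max flow = 14, Min cut edges: (0,1)

Maximum flow: 14
Minimum cut: (0,1)
Partition: S = [0], T = [1, 2, 3, 4, 5]

Max-flow min-cut theorem verified: both equal 14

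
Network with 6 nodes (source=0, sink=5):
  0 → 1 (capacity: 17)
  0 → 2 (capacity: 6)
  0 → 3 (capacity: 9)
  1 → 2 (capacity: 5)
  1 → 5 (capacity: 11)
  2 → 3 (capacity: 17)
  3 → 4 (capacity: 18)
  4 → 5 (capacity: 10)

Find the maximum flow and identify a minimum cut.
Max flow = 21, Min cut edges: (1,5), (4,5)

Maximum flow: 21
Minimum cut: (1,5), (4,5)
Partition: S = [0, 1, 2, 3, 4], T = [5]

Max-flow min-cut theorem verified: both equal 21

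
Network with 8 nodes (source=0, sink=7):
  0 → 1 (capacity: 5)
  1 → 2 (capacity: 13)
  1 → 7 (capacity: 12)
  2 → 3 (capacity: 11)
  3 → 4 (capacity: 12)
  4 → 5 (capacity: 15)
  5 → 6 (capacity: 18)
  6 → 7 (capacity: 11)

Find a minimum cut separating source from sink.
Min cut value = 5, edges: (0,1)

Min cut value: 5
Partition: S = [0], T = [1, 2, 3, 4, 5, 6, 7]
Cut edges: (0,1)

By max-flow min-cut theorem, max flow = min cut = 5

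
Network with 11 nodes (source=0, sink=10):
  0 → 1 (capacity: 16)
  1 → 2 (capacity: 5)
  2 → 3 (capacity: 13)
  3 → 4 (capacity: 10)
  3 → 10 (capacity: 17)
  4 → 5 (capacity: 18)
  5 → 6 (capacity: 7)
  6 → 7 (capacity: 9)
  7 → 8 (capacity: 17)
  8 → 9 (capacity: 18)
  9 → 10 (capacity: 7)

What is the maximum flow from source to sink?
Maximum flow = 5

Max flow: 5

Flow assignment:
  0 → 1: 5/16
  1 → 2: 5/5
  2 → 3: 5/13
  3 → 10: 5/17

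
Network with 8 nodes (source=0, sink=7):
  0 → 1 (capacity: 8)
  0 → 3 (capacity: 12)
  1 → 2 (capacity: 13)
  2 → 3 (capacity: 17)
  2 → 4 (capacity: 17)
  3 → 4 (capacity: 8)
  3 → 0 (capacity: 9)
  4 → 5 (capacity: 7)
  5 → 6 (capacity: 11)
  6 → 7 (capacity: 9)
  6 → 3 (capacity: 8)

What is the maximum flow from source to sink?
Maximum flow = 7

Max flow: 7

Flow assignment:
  0 → 3: 7/12
  3 → 4: 7/8
  4 → 5: 7/7
  5 → 6: 7/11
  6 → 7: 7/9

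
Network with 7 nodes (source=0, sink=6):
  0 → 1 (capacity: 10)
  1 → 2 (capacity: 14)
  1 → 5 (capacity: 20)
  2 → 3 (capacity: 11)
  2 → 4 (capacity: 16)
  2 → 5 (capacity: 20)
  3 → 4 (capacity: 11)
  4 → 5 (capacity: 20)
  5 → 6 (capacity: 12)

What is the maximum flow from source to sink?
Maximum flow = 10

Max flow: 10

Flow assignment:
  0 → 1: 10/10
  1 → 5: 10/20
  5 → 6: 10/12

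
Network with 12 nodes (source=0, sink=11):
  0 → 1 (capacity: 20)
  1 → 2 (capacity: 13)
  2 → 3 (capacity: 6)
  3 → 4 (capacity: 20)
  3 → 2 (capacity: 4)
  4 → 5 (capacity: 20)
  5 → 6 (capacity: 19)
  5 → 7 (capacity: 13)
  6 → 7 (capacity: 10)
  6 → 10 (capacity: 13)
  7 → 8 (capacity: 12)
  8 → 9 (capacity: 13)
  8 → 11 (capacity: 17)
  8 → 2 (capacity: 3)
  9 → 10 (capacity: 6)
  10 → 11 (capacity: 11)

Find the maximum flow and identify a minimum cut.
Max flow = 6, Min cut edges: (2,3)

Maximum flow: 6
Minimum cut: (2,3)
Partition: S = [0, 1, 2], T = [3, 4, 5, 6, 7, 8, 9, 10, 11]

Max-flow min-cut theorem verified: both equal 6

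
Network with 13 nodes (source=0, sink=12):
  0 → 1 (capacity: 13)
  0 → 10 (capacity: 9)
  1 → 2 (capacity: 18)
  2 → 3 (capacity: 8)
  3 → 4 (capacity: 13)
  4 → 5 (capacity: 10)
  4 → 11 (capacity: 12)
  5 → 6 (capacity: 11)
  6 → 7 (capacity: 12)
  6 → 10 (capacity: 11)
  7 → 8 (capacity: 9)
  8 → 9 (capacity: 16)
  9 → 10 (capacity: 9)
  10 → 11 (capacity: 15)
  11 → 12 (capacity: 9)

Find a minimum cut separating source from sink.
Min cut value = 9, edges: (11,12)

Min cut value: 9
Partition: S = [0, 1, 2, 3, 4, 5, 6, 7, 8, 9, 10, 11], T = [12]
Cut edges: (11,12)

By max-flow min-cut theorem, max flow = min cut = 9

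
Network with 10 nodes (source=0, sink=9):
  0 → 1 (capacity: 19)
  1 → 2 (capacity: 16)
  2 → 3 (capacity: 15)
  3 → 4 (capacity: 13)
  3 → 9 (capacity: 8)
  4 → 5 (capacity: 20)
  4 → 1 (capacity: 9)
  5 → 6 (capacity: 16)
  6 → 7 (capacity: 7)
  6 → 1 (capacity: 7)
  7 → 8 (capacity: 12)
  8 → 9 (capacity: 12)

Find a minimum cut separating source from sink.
Min cut value = 15, edges: (3,9), (6,7)

Min cut value: 15
Partition: S = [0, 1, 2, 3, 4, 5, 6], T = [7, 8, 9]
Cut edges: (3,9), (6,7)

By max-flow min-cut theorem, max flow = min cut = 15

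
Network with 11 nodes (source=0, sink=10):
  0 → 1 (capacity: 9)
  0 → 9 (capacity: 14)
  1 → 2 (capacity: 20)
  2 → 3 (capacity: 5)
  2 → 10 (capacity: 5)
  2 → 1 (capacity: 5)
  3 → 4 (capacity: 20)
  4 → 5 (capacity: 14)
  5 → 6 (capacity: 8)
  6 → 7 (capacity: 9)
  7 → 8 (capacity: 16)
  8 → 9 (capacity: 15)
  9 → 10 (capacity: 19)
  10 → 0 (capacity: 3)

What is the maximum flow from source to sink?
Maximum flow = 23

Max flow: 23

Flow assignment:
  0 → 1: 9/9
  0 → 9: 14/14
  1 → 2: 9/20
  2 → 3: 4/5
  2 → 10: 5/5
  3 → 4: 4/20
  4 → 5: 4/14
  5 → 6: 4/8
  6 → 7: 4/9
  7 → 8: 4/16
  8 → 9: 4/15
  9 → 10: 18/19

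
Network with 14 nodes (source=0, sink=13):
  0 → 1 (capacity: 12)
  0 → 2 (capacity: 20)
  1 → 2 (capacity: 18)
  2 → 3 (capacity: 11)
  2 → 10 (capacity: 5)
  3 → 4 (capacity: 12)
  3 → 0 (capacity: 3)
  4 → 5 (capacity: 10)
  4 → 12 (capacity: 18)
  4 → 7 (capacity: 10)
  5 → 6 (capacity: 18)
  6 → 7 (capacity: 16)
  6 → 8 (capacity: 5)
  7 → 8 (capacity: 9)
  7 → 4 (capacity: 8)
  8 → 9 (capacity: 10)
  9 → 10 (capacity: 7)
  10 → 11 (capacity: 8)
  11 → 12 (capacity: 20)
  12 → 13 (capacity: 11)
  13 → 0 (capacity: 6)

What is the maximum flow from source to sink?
Maximum flow = 11

Max flow: 11

Flow assignment:
  0 → 2: 14/20
  2 → 3: 9/11
  2 → 10: 5/5
  3 → 4: 6/12
  3 → 0: 3/3
  4 → 12: 6/18
  10 → 11: 5/8
  11 → 12: 5/20
  12 → 13: 11/11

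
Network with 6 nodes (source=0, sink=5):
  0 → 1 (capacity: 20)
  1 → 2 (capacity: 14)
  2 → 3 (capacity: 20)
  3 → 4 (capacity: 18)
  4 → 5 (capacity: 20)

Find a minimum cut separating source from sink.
Min cut value = 14, edges: (1,2)

Min cut value: 14
Partition: S = [0, 1], T = [2, 3, 4, 5]
Cut edges: (1,2)

By max-flow min-cut theorem, max flow = min cut = 14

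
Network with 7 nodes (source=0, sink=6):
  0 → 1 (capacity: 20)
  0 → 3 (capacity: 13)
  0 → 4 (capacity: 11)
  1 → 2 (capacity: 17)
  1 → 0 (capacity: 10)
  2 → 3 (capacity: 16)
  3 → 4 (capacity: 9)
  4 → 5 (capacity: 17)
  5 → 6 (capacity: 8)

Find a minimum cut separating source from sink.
Min cut value = 8, edges: (5,6)

Min cut value: 8
Partition: S = [0, 1, 2, 3, 4, 5], T = [6]
Cut edges: (5,6)

By max-flow min-cut theorem, max flow = min cut = 8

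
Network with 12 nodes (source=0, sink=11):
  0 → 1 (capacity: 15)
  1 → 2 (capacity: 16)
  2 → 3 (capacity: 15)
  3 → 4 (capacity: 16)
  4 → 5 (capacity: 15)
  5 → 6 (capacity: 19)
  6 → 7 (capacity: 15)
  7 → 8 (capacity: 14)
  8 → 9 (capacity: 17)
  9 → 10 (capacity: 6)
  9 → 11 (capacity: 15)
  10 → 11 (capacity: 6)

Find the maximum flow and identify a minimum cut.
Max flow = 14, Min cut edges: (7,8)

Maximum flow: 14
Minimum cut: (7,8)
Partition: S = [0, 1, 2, 3, 4, 5, 6, 7], T = [8, 9, 10, 11]

Max-flow min-cut theorem verified: both equal 14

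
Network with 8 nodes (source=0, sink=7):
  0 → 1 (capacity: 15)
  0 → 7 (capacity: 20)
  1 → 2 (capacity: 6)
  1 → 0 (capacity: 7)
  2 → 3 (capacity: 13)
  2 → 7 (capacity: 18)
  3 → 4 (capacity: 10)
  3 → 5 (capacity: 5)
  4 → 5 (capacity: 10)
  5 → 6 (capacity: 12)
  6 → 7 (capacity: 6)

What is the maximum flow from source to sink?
Maximum flow = 26

Max flow: 26

Flow assignment:
  0 → 1: 6/15
  0 → 7: 20/20
  1 → 2: 6/6
  2 → 7: 6/18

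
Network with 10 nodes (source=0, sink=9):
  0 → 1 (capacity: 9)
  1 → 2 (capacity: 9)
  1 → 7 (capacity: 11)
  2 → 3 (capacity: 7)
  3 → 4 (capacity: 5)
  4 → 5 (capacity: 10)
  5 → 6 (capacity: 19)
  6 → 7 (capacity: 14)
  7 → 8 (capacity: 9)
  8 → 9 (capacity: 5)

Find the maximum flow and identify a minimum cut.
Max flow = 5, Min cut edges: (8,9)

Maximum flow: 5
Minimum cut: (8,9)
Partition: S = [0, 1, 2, 3, 4, 5, 6, 7, 8], T = [9]

Max-flow min-cut theorem verified: both equal 5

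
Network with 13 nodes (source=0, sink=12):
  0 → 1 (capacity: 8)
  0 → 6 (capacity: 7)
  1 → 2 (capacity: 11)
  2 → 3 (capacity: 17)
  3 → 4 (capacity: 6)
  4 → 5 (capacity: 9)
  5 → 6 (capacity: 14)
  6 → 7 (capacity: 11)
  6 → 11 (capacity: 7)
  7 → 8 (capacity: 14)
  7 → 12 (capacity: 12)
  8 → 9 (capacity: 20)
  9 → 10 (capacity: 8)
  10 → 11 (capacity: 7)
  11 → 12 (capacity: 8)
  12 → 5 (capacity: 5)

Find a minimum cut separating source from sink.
Min cut value = 13, edges: (0,6), (3,4)

Min cut value: 13
Partition: S = [0, 1, 2, 3], T = [4, 5, 6, 7, 8, 9, 10, 11, 12]
Cut edges: (0,6), (3,4)

By max-flow min-cut theorem, max flow = min cut = 13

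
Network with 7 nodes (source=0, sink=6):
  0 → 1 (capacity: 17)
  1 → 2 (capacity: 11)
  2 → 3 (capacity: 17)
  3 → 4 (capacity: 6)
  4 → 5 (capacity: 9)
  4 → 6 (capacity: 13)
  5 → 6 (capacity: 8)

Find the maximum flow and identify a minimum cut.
Max flow = 6, Min cut edges: (3,4)

Maximum flow: 6
Minimum cut: (3,4)
Partition: S = [0, 1, 2, 3], T = [4, 5, 6]

Max-flow min-cut theorem verified: both equal 6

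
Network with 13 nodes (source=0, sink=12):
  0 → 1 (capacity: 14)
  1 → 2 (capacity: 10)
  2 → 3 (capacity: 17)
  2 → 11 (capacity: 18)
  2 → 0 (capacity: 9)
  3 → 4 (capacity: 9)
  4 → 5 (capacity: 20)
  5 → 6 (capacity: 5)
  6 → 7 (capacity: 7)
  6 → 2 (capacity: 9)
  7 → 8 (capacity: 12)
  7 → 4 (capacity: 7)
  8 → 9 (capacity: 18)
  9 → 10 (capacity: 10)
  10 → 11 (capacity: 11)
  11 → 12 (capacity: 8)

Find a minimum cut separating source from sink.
Min cut value = 8, edges: (11,12)

Min cut value: 8
Partition: S = [0, 1, 2, 3, 4, 5, 6, 7, 8, 9, 10, 11], T = [12]
Cut edges: (11,12)

By max-flow min-cut theorem, max flow = min cut = 8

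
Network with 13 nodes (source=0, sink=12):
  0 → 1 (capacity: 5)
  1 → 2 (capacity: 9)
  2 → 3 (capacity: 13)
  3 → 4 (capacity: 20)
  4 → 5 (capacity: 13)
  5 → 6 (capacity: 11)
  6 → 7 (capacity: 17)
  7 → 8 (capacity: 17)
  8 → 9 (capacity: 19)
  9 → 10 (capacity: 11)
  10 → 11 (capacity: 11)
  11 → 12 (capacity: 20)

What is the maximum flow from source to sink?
Maximum flow = 5

Max flow: 5

Flow assignment:
  0 → 1: 5/5
  1 → 2: 5/9
  2 → 3: 5/13
  3 → 4: 5/20
  4 → 5: 5/13
  5 → 6: 5/11
  6 → 7: 5/17
  7 → 8: 5/17
  8 → 9: 5/19
  9 → 10: 5/11
  10 → 11: 5/11
  11 → 12: 5/20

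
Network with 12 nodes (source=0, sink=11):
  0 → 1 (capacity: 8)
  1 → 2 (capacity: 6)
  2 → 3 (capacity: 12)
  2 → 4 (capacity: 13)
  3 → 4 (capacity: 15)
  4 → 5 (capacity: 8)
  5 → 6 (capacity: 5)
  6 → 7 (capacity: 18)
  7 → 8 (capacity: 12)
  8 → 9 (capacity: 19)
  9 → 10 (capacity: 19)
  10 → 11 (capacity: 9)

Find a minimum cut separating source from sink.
Min cut value = 5, edges: (5,6)

Min cut value: 5
Partition: S = [0, 1, 2, 3, 4, 5], T = [6, 7, 8, 9, 10, 11]
Cut edges: (5,6)

By max-flow min-cut theorem, max flow = min cut = 5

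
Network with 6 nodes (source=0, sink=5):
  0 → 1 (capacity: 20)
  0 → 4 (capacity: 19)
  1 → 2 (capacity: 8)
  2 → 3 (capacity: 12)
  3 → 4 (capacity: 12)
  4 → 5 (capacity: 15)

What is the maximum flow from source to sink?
Maximum flow = 15

Max flow: 15

Flow assignment:
  0 → 1: 8/20
  0 → 4: 7/19
  1 → 2: 8/8
  2 → 3: 8/12
  3 → 4: 8/12
  4 → 5: 15/15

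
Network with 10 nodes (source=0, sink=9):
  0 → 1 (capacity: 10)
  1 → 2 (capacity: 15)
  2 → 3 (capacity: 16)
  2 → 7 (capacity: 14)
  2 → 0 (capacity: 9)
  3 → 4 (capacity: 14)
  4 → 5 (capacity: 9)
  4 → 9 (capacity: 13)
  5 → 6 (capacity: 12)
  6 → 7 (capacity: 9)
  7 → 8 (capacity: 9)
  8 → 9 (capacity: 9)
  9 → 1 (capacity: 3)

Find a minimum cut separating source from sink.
Min cut value = 10, edges: (0,1)

Min cut value: 10
Partition: S = [0], T = [1, 2, 3, 4, 5, 6, 7, 8, 9]
Cut edges: (0,1)

By max-flow min-cut theorem, max flow = min cut = 10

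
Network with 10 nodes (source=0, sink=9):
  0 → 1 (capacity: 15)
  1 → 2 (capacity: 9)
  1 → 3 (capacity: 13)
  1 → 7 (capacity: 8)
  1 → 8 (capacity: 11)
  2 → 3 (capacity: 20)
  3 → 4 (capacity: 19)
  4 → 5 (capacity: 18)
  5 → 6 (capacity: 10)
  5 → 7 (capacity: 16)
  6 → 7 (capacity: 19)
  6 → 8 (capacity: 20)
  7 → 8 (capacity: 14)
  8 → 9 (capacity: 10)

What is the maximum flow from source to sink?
Maximum flow = 10

Max flow: 10

Flow assignment:
  0 → 1: 10/15
  1 → 8: 10/11
  8 → 9: 10/10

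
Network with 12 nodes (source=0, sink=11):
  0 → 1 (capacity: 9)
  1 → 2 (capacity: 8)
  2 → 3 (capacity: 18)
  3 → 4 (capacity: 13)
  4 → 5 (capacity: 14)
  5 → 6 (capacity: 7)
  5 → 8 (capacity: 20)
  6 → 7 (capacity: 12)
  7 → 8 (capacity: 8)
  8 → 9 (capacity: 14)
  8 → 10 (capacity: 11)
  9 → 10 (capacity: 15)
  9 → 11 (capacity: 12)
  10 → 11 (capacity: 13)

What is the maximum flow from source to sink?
Maximum flow = 8

Max flow: 8

Flow assignment:
  0 → 1: 8/9
  1 → 2: 8/8
  2 → 3: 8/18
  3 → 4: 8/13
  4 → 5: 8/14
  5 → 8: 8/20
  8 → 9: 8/14
  9 → 11: 8/12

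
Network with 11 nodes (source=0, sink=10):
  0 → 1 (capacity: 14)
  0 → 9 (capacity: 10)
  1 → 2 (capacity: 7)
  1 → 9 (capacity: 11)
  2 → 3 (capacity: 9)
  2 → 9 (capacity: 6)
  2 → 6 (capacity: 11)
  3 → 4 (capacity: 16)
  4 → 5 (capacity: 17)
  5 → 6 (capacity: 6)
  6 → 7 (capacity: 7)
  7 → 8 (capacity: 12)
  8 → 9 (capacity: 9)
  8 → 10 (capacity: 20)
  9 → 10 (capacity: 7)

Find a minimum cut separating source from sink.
Min cut value = 14, edges: (6,7), (9,10)

Min cut value: 14
Partition: S = [0, 1, 2, 3, 4, 5, 6, 9], T = [7, 8, 10]
Cut edges: (6,7), (9,10)

By max-flow min-cut theorem, max flow = min cut = 14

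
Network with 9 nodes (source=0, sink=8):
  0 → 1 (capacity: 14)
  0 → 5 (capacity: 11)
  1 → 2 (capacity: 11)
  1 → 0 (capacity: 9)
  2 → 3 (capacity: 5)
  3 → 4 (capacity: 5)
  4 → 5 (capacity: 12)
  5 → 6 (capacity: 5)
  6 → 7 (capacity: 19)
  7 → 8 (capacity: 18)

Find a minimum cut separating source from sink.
Min cut value = 5, edges: (5,6)

Min cut value: 5
Partition: S = [0, 1, 2, 3, 4, 5], T = [6, 7, 8]
Cut edges: (5,6)

By max-flow min-cut theorem, max flow = min cut = 5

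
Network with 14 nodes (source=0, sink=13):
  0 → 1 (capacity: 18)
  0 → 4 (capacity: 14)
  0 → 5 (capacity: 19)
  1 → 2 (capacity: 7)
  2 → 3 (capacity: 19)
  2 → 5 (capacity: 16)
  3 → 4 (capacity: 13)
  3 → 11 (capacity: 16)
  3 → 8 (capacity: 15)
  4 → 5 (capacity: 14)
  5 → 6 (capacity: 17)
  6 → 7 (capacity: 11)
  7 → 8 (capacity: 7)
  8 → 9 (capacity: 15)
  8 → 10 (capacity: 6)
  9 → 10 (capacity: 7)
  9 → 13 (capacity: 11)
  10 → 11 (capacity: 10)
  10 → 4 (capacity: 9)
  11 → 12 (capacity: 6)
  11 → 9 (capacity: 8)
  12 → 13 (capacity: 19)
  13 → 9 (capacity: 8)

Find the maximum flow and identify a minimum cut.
Max flow = 14, Min cut edges: (1,2), (7,8)

Maximum flow: 14
Minimum cut: (1,2), (7,8)
Partition: S = [0, 1, 4, 5, 6, 7], T = [2, 3, 8, 9, 10, 11, 12, 13]

Max-flow min-cut theorem verified: both equal 14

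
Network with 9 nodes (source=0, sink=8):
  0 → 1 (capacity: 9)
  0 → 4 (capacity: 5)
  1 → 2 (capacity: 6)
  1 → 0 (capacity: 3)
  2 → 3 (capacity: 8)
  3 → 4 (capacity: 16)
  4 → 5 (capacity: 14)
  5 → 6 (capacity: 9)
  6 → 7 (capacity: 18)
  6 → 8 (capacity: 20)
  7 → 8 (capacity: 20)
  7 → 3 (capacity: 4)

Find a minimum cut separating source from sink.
Min cut value = 9, edges: (5,6)

Min cut value: 9
Partition: S = [0, 1, 2, 3, 4, 5], T = [6, 7, 8]
Cut edges: (5,6)

By max-flow min-cut theorem, max flow = min cut = 9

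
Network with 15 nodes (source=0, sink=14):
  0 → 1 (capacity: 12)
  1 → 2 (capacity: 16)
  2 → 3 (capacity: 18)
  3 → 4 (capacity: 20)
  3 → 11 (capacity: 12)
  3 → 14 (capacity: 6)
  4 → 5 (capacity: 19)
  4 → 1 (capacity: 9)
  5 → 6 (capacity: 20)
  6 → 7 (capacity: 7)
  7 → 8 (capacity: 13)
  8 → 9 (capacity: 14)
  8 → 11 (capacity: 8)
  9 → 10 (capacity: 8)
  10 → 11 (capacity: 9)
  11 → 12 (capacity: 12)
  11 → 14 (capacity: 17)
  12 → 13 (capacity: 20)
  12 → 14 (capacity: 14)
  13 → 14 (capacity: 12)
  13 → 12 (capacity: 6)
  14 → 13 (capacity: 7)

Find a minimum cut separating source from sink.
Min cut value = 12, edges: (0,1)

Min cut value: 12
Partition: S = [0], T = [1, 2, 3, 4, 5, 6, 7, 8, 9, 10, 11, 12, 13, 14]
Cut edges: (0,1)

By max-flow min-cut theorem, max flow = min cut = 12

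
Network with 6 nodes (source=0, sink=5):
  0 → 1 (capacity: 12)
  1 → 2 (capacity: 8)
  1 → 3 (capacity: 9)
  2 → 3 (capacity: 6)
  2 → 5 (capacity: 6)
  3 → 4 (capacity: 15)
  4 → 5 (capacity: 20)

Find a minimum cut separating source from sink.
Min cut value = 12, edges: (0,1)

Min cut value: 12
Partition: S = [0], T = [1, 2, 3, 4, 5]
Cut edges: (0,1)

By max-flow min-cut theorem, max flow = min cut = 12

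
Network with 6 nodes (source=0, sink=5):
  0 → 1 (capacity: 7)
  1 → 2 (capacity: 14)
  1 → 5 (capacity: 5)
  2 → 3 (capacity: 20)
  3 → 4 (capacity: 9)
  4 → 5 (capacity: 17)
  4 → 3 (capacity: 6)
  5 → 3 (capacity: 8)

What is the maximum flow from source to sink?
Maximum flow = 7

Max flow: 7

Flow assignment:
  0 → 1: 7/7
  1 → 2: 2/14
  1 → 5: 5/5
  2 → 3: 2/20
  3 → 4: 2/9
  4 → 5: 2/17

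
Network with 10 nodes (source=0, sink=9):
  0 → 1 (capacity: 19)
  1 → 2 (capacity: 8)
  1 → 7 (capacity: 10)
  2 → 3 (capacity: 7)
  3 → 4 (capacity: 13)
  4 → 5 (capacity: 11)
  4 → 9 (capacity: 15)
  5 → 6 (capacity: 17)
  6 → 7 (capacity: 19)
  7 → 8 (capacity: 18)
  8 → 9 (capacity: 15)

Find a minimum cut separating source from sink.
Min cut value = 17, edges: (1,7), (2,3)

Min cut value: 17
Partition: S = [0, 1, 2], T = [3, 4, 5, 6, 7, 8, 9]
Cut edges: (1,7), (2,3)

By max-flow min-cut theorem, max flow = min cut = 17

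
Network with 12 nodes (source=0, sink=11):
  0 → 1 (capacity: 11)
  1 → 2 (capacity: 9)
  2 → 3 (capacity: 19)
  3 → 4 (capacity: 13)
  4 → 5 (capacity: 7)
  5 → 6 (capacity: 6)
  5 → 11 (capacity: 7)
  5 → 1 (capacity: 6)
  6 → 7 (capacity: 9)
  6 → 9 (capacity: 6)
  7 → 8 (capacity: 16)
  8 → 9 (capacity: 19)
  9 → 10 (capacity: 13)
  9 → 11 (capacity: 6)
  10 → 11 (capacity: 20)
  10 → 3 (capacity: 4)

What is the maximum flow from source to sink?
Maximum flow = 7

Max flow: 7

Flow assignment:
  0 → 1: 7/11
  1 → 2: 7/9
  2 → 3: 7/19
  3 → 4: 7/13
  4 → 5: 7/7
  5 → 11: 7/7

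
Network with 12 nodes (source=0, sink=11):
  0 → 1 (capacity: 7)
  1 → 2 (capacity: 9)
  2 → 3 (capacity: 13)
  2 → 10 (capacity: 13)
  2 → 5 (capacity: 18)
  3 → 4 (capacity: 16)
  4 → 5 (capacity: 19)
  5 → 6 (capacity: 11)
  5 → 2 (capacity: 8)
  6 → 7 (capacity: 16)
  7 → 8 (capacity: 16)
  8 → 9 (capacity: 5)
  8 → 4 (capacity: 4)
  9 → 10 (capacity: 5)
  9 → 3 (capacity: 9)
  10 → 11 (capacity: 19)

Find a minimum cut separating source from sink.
Min cut value = 7, edges: (0,1)

Min cut value: 7
Partition: S = [0], T = [1, 2, 3, 4, 5, 6, 7, 8, 9, 10, 11]
Cut edges: (0,1)

By max-flow min-cut theorem, max flow = min cut = 7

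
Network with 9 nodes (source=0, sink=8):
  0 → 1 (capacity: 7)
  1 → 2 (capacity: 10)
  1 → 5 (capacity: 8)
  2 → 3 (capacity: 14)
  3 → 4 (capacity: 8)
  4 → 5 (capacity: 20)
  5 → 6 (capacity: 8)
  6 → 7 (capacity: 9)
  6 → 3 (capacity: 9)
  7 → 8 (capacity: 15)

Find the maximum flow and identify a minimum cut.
Max flow = 7, Min cut edges: (0,1)

Maximum flow: 7
Minimum cut: (0,1)
Partition: S = [0], T = [1, 2, 3, 4, 5, 6, 7, 8]

Max-flow min-cut theorem verified: both equal 7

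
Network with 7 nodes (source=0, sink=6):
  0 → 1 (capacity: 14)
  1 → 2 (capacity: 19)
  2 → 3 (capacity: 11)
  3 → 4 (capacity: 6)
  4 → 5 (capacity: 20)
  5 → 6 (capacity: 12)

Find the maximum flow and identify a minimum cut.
Max flow = 6, Min cut edges: (3,4)

Maximum flow: 6
Minimum cut: (3,4)
Partition: S = [0, 1, 2, 3], T = [4, 5, 6]

Max-flow min-cut theorem verified: both equal 6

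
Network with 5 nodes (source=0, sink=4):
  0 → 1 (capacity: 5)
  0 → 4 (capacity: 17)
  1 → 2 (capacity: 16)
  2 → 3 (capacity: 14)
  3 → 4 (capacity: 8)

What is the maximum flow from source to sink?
Maximum flow = 22

Max flow: 22

Flow assignment:
  0 → 1: 5/5
  0 → 4: 17/17
  1 → 2: 5/16
  2 → 3: 5/14
  3 → 4: 5/8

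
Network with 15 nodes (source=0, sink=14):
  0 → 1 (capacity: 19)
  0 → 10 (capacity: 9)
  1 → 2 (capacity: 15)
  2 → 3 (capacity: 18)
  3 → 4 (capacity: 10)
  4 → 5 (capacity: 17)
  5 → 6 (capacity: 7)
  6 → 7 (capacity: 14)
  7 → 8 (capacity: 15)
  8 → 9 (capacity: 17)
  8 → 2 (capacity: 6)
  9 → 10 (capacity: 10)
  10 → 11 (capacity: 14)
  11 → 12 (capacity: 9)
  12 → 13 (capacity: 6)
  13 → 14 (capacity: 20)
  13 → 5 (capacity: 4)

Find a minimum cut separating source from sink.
Min cut value = 6, edges: (12,13)

Min cut value: 6
Partition: S = [0, 1, 2, 3, 4, 5, 6, 7, 8, 9, 10, 11, 12], T = [13, 14]
Cut edges: (12,13)

By max-flow min-cut theorem, max flow = min cut = 6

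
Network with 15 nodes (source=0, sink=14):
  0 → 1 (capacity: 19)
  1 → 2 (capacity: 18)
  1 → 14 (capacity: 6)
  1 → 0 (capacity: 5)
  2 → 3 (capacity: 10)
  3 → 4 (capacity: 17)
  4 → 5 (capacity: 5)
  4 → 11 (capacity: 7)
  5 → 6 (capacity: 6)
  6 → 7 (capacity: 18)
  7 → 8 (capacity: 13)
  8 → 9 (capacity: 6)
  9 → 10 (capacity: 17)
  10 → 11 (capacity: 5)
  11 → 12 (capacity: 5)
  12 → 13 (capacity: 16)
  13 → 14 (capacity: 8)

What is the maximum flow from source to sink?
Maximum flow = 11

Max flow: 11

Flow assignment:
  0 → 1: 11/19
  1 → 2: 5/18
  1 → 14: 6/6
  2 → 3: 5/10
  3 → 4: 5/17
  4 → 5: 3/5
  4 → 11: 2/7
  5 → 6: 3/6
  6 → 7: 3/18
  7 → 8: 3/13
  8 → 9: 3/6
  9 → 10: 3/17
  10 → 11: 3/5
  11 → 12: 5/5
  12 → 13: 5/16
  13 → 14: 5/8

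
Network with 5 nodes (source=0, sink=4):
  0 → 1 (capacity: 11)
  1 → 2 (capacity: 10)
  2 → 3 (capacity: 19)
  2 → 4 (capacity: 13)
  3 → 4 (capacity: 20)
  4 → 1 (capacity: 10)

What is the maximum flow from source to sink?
Maximum flow = 10

Max flow: 10

Flow assignment:
  0 → 1: 10/11
  1 → 2: 10/10
  2 → 4: 10/13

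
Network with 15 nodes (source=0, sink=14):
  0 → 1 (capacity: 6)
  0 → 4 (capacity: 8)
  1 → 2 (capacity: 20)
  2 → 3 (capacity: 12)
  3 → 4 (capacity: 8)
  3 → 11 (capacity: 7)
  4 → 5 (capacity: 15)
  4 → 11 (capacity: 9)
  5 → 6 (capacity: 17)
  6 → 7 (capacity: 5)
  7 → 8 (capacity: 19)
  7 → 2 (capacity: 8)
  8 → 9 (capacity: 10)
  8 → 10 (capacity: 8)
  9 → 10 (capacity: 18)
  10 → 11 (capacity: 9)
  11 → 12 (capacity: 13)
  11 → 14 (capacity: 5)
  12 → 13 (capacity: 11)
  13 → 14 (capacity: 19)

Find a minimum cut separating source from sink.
Min cut value = 14, edges: (0,1), (0,4)

Min cut value: 14
Partition: S = [0], T = [1, 2, 3, 4, 5, 6, 7, 8, 9, 10, 11, 12, 13, 14]
Cut edges: (0,1), (0,4)

By max-flow min-cut theorem, max flow = min cut = 14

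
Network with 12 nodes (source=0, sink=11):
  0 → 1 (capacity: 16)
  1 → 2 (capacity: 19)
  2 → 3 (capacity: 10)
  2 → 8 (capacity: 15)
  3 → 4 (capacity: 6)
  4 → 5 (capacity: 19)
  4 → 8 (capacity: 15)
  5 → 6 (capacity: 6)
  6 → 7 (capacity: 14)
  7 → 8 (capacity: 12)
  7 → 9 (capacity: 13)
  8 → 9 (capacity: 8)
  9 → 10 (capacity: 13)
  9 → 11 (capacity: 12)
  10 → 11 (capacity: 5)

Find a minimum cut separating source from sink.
Min cut value = 14, edges: (5,6), (8,9)

Min cut value: 14
Partition: S = [0, 1, 2, 3, 4, 5, 8], T = [6, 7, 9, 10, 11]
Cut edges: (5,6), (8,9)

By max-flow min-cut theorem, max flow = min cut = 14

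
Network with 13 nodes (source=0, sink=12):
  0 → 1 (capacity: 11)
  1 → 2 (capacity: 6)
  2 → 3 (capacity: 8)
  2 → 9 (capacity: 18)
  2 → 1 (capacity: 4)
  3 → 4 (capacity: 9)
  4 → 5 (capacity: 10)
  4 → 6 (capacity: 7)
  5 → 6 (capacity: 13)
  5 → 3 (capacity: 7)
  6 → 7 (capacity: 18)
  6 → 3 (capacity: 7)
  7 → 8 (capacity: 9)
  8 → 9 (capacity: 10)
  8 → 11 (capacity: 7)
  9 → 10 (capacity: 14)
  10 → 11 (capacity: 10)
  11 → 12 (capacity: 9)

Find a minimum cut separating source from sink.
Min cut value = 6, edges: (1,2)

Min cut value: 6
Partition: S = [0, 1], T = [2, 3, 4, 5, 6, 7, 8, 9, 10, 11, 12]
Cut edges: (1,2)

By max-flow min-cut theorem, max flow = min cut = 6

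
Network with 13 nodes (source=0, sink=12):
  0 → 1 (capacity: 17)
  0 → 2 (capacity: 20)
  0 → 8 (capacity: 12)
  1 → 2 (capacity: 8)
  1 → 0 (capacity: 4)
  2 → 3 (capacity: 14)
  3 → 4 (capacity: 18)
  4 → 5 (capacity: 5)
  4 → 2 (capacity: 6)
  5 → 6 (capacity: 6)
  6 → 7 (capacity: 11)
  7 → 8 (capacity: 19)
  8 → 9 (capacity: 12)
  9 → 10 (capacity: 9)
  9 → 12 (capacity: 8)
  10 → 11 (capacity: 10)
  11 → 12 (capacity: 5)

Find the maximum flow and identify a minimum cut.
Max flow = 12, Min cut edges: (8,9)

Maximum flow: 12
Minimum cut: (8,9)
Partition: S = [0, 1, 2, 3, 4, 5, 6, 7, 8], T = [9, 10, 11, 12]

Max-flow min-cut theorem verified: both equal 12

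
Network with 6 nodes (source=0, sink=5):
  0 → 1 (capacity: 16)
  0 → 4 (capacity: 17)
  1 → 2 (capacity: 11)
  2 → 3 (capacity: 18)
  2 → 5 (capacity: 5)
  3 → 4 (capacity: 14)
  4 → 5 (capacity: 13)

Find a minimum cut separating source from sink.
Min cut value = 18, edges: (2,5), (4,5)

Min cut value: 18
Partition: S = [0, 1, 2, 3, 4], T = [5]
Cut edges: (2,5), (4,5)

By max-flow min-cut theorem, max flow = min cut = 18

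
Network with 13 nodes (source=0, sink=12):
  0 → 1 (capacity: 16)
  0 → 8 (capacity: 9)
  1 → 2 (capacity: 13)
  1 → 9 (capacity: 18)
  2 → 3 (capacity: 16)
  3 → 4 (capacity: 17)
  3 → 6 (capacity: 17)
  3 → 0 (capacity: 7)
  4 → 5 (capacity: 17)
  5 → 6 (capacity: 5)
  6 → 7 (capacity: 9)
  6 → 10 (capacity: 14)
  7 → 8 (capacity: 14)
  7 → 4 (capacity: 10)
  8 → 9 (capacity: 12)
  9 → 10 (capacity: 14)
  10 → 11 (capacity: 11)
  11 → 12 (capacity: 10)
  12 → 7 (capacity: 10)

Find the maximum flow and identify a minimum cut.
Max flow = 10, Min cut edges: (11,12)

Maximum flow: 10
Minimum cut: (11,12)
Partition: S = [0, 1, 2, 3, 4, 5, 6, 7, 8, 9, 10, 11], T = [12]

Max-flow min-cut theorem verified: both equal 10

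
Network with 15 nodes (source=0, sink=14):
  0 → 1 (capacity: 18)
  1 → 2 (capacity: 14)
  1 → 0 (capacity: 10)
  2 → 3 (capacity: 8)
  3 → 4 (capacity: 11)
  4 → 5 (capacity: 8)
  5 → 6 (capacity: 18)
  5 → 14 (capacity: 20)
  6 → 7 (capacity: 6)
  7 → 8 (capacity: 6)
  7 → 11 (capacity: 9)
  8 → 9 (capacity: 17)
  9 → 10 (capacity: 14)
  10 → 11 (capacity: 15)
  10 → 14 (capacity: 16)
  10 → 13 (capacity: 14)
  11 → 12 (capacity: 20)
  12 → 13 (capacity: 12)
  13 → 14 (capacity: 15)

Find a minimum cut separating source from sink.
Min cut value = 8, edges: (4,5)

Min cut value: 8
Partition: S = [0, 1, 2, 3, 4], T = [5, 6, 7, 8, 9, 10, 11, 12, 13, 14]
Cut edges: (4,5)

By max-flow min-cut theorem, max flow = min cut = 8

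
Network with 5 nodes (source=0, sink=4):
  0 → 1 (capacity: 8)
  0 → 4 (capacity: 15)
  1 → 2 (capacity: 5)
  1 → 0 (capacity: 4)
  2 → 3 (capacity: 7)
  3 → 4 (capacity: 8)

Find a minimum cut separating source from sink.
Min cut value = 20, edges: (0,4), (1,2)

Min cut value: 20
Partition: S = [0, 1], T = [2, 3, 4]
Cut edges: (0,4), (1,2)

By max-flow min-cut theorem, max flow = min cut = 20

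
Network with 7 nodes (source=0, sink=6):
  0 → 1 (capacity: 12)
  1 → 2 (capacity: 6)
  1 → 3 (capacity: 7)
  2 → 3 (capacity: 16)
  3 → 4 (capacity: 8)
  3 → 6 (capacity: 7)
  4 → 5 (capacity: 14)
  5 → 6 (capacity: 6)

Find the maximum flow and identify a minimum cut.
Max flow = 12, Min cut edges: (0,1)

Maximum flow: 12
Minimum cut: (0,1)
Partition: S = [0], T = [1, 2, 3, 4, 5, 6]

Max-flow min-cut theorem verified: both equal 12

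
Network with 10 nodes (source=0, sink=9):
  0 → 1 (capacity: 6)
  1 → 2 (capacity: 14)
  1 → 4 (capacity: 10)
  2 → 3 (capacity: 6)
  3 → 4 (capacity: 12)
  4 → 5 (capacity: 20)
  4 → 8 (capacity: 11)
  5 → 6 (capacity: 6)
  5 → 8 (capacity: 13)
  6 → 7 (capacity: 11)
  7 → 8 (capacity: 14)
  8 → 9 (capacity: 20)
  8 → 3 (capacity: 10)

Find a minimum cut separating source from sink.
Min cut value = 6, edges: (0,1)

Min cut value: 6
Partition: S = [0], T = [1, 2, 3, 4, 5, 6, 7, 8, 9]
Cut edges: (0,1)

By max-flow min-cut theorem, max flow = min cut = 6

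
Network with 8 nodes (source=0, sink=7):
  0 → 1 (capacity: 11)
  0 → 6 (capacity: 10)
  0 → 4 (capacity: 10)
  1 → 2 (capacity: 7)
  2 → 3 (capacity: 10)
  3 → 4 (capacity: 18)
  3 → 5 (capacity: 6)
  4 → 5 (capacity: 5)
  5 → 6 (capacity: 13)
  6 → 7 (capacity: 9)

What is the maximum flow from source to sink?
Maximum flow = 9

Max flow: 9

Flow assignment:
  0 → 1: 7/11
  0 → 4: 2/10
  1 → 2: 7/7
  2 → 3: 7/10
  3 → 4: 1/18
  3 → 5: 6/6
  4 → 5: 3/5
  5 → 6: 9/13
  6 → 7: 9/9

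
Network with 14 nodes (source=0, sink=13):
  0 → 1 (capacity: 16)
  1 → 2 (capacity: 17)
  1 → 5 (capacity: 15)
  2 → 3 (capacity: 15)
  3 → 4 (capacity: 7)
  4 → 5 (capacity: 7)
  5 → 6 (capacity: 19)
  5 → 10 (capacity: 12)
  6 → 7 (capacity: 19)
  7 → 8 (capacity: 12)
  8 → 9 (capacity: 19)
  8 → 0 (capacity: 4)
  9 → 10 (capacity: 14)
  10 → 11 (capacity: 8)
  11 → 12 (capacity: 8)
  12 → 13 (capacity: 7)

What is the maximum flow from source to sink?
Maximum flow = 7

Max flow: 7

Flow assignment:
  0 → 1: 11/16
  1 → 2: 1/17
  1 → 5: 10/15
  2 → 3: 1/15
  3 → 4: 1/7
  4 → 5: 1/7
  5 → 6: 4/19
  5 → 10: 7/12
  6 → 7: 4/19
  7 → 8: 4/12
  8 → 0: 4/4
  10 → 11: 7/8
  11 → 12: 7/8
  12 → 13: 7/7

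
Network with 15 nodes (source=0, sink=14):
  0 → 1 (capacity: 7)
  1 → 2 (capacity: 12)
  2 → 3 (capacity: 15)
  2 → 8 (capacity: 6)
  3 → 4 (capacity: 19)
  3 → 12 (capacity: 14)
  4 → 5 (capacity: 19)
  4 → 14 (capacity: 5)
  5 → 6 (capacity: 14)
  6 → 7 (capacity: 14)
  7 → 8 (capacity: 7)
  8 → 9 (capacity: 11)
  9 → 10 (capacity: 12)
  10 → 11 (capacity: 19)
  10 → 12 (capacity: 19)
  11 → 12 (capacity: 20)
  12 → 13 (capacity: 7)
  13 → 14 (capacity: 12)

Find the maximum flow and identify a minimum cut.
Max flow = 7, Min cut edges: (0,1)

Maximum flow: 7
Minimum cut: (0,1)
Partition: S = [0], T = [1, 2, 3, 4, 5, 6, 7, 8, 9, 10, 11, 12, 13, 14]

Max-flow min-cut theorem verified: both equal 7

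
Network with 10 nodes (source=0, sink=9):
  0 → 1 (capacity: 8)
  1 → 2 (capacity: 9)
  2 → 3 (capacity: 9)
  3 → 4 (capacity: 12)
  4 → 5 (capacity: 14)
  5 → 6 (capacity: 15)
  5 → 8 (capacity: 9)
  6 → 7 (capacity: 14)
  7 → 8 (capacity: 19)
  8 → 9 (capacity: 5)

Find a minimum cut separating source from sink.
Min cut value = 5, edges: (8,9)

Min cut value: 5
Partition: S = [0, 1, 2, 3, 4, 5, 6, 7, 8], T = [9]
Cut edges: (8,9)

By max-flow min-cut theorem, max flow = min cut = 5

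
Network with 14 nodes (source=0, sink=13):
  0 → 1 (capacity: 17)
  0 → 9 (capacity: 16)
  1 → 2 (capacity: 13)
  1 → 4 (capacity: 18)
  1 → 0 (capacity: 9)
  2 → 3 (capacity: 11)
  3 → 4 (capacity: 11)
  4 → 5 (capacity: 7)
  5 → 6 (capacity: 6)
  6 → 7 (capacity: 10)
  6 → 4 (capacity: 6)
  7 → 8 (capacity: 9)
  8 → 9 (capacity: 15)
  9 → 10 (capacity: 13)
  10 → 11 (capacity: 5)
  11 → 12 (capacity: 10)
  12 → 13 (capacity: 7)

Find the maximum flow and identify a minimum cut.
Max flow = 5, Min cut edges: (10,11)

Maximum flow: 5
Minimum cut: (10,11)
Partition: S = [0, 1, 2, 3, 4, 5, 6, 7, 8, 9, 10], T = [11, 12, 13]

Max-flow min-cut theorem verified: both equal 5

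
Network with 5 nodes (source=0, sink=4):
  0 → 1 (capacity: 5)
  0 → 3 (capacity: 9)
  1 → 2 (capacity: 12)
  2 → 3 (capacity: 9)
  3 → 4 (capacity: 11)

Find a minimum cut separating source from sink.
Min cut value = 11, edges: (3,4)

Min cut value: 11
Partition: S = [0, 1, 2, 3], T = [4]
Cut edges: (3,4)

By max-flow min-cut theorem, max flow = min cut = 11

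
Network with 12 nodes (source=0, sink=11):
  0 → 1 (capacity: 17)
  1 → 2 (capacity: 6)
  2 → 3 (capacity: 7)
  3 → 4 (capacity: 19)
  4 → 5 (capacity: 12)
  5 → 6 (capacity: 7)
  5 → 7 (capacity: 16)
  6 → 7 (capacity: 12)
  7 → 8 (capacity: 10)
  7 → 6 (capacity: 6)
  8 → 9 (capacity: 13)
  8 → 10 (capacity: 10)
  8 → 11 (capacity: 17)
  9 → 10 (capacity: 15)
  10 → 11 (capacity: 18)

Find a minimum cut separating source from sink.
Min cut value = 6, edges: (1,2)

Min cut value: 6
Partition: S = [0, 1], T = [2, 3, 4, 5, 6, 7, 8, 9, 10, 11]
Cut edges: (1,2)

By max-flow min-cut theorem, max flow = min cut = 6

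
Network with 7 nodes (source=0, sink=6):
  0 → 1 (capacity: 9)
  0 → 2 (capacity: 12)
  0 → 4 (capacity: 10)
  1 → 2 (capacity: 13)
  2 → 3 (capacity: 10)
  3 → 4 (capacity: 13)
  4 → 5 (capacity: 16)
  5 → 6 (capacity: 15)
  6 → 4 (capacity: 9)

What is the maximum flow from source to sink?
Maximum flow = 15

Max flow: 15

Flow assignment:
  0 → 1: 9/9
  0 → 2: 1/12
  0 → 4: 5/10
  1 → 2: 9/13
  2 → 3: 10/10
  3 → 4: 10/13
  4 → 5: 15/16
  5 → 6: 15/15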